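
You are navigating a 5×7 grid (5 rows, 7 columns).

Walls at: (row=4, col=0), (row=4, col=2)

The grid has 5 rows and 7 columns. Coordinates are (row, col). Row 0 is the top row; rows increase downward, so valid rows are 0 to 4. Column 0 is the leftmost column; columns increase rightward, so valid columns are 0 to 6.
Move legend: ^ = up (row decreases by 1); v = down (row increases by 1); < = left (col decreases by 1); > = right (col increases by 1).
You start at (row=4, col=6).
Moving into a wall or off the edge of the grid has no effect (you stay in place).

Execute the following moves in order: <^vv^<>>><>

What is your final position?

Answer: Final position: (row=3, col=6)

Derivation:
Start: (row=4, col=6)
  < (left): (row=4, col=6) -> (row=4, col=5)
  ^ (up): (row=4, col=5) -> (row=3, col=5)
  v (down): (row=3, col=5) -> (row=4, col=5)
  v (down): blocked, stay at (row=4, col=5)
  ^ (up): (row=4, col=5) -> (row=3, col=5)
  < (left): (row=3, col=5) -> (row=3, col=4)
  > (right): (row=3, col=4) -> (row=3, col=5)
  > (right): (row=3, col=5) -> (row=3, col=6)
  > (right): blocked, stay at (row=3, col=6)
  < (left): (row=3, col=6) -> (row=3, col=5)
  > (right): (row=3, col=5) -> (row=3, col=6)
Final: (row=3, col=6)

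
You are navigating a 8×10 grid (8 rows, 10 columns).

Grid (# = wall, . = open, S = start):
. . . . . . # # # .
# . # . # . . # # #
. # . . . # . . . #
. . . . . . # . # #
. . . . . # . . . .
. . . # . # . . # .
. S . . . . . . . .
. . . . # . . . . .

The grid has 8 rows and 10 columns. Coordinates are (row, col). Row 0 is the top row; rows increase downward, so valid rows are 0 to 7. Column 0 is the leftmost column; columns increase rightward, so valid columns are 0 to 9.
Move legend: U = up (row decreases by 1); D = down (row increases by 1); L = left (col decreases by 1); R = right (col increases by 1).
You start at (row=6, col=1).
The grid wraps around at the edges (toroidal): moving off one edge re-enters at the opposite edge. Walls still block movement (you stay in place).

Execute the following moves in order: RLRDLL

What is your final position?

Start: (row=6, col=1)
  R (right): (row=6, col=1) -> (row=6, col=2)
  L (left): (row=6, col=2) -> (row=6, col=1)
  R (right): (row=6, col=1) -> (row=6, col=2)
  D (down): (row=6, col=2) -> (row=7, col=2)
  L (left): (row=7, col=2) -> (row=7, col=1)
  L (left): (row=7, col=1) -> (row=7, col=0)
Final: (row=7, col=0)

Answer: Final position: (row=7, col=0)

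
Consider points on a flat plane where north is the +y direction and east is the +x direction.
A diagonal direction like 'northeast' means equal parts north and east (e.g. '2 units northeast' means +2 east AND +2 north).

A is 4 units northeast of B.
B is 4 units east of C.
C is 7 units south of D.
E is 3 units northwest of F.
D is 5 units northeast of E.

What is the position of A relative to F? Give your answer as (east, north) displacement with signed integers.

Answer: A is at (east=10, north=5) relative to F.

Derivation:
Place F at the origin (east=0, north=0).
  E is 3 units northwest of F: delta (east=-3, north=+3); E at (east=-3, north=3).
  D is 5 units northeast of E: delta (east=+5, north=+5); D at (east=2, north=8).
  C is 7 units south of D: delta (east=+0, north=-7); C at (east=2, north=1).
  B is 4 units east of C: delta (east=+4, north=+0); B at (east=6, north=1).
  A is 4 units northeast of B: delta (east=+4, north=+4); A at (east=10, north=5).
Therefore A relative to F: (east=10, north=5).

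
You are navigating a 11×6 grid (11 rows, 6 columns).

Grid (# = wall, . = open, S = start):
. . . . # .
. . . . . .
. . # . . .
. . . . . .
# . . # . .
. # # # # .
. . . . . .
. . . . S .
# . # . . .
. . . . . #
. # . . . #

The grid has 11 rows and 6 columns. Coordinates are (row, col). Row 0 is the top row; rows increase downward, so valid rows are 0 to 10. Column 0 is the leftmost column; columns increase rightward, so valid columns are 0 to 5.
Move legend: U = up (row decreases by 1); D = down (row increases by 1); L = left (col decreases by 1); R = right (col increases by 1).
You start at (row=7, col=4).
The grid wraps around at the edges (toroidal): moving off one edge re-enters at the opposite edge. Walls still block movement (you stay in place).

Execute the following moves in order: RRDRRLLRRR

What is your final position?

Answer: Final position: (row=7, col=3)

Derivation:
Start: (row=7, col=4)
  R (right): (row=7, col=4) -> (row=7, col=5)
  R (right): (row=7, col=5) -> (row=7, col=0)
  D (down): blocked, stay at (row=7, col=0)
  R (right): (row=7, col=0) -> (row=7, col=1)
  R (right): (row=7, col=1) -> (row=7, col=2)
  L (left): (row=7, col=2) -> (row=7, col=1)
  L (left): (row=7, col=1) -> (row=7, col=0)
  R (right): (row=7, col=0) -> (row=7, col=1)
  R (right): (row=7, col=1) -> (row=7, col=2)
  R (right): (row=7, col=2) -> (row=7, col=3)
Final: (row=7, col=3)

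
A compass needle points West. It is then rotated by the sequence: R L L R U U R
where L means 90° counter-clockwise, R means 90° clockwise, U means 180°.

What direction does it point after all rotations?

Start: West
  R (right (90° clockwise)) -> North
  L (left (90° counter-clockwise)) -> West
  L (left (90° counter-clockwise)) -> South
  R (right (90° clockwise)) -> West
  U (U-turn (180°)) -> East
  U (U-turn (180°)) -> West
  R (right (90° clockwise)) -> North
Final: North

Answer: Final heading: North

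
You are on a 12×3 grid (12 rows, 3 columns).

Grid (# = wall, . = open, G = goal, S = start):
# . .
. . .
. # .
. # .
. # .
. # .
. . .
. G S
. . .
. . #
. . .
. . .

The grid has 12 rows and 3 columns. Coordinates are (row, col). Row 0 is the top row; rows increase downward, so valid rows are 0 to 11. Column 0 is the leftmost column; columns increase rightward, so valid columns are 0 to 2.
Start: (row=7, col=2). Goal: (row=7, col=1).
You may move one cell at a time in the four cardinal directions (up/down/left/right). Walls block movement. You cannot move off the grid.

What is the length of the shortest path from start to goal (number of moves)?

Answer: Shortest path length: 1

Derivation:
BFS from (row=7, col=2) until reaching (row=7, col=1):
  Distance 0: (row=7, col=2)
  Distance 1: (row=6, col=2), (row=7, col=1), (row=8, col=2)  <- goal reached here
One shortest path (1 moves): (row=7, col=2) -> (row=7, col=1)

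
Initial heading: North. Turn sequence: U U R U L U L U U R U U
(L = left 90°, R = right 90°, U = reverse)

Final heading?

Answer: Final heading: North

Derivation:
Start: North
  U (U-turn (180°)) -> South
  U (U-turn (180°)) -> North
  R (right (90° clockwise)) -> East
  U (U-turn (180°)) -> West
  L (left (90° counter-clockwise)) -> South
  U (U-turn (180°)) -> North
  L (left (90° counter-clockwise)) -> West
  U (U-turn (180°)) -> East
  U (U-turn (180°)) -> West
  R (right (90° clockwise)) -> North
  U (U-turn (180°)) -> South
  U (U-turn (180°)) -> North
Final: North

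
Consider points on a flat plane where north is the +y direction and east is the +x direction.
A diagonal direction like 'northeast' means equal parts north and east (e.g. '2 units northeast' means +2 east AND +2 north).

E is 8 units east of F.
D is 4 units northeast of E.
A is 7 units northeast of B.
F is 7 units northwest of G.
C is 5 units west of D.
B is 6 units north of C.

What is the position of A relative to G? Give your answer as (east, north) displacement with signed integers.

Answer: A is at (east=7, north=24) relative to G.

Derivation:
Place G at the origin (east=0, north=0).
  F is 7 units northwest of G: delta (east=-7, north=+7); F at (east=-7, north=7).
  E is 8 units east of F: delta (east=+8, north=+0); E at (east=1, north=7).
  D is 4 units northeast of E: delta (east=+4, north=+4); D at (east=5, north=11).
  C is 5 units west of D: delta (east=-5, north=+0); C at (east=0, north=11).
  B is 6 units north of C: delta (east=+0, north=+6); B at (east=0, north=17).
  A is 7 units northeast of B: delta (east=+7, north=+7); A at (east=7, north=24).
Therefore A relative to G: (east=7, north=24).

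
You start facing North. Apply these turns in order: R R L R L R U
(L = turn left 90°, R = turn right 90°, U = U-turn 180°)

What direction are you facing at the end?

Answer: Final heading: North

Derivation:
Start: North
  R (right (90° clockwise)) -> East
  R (right (90° clockwise)) -> South
  L (left (90° counter-clockwise)) -> East
  R (right (90° clockwise)) -> South
  L (left (90° counter-clockwise)) -> East
  R (right (90° clockwise)) -> South
  U (U-turn (180°)) -> North
Final: North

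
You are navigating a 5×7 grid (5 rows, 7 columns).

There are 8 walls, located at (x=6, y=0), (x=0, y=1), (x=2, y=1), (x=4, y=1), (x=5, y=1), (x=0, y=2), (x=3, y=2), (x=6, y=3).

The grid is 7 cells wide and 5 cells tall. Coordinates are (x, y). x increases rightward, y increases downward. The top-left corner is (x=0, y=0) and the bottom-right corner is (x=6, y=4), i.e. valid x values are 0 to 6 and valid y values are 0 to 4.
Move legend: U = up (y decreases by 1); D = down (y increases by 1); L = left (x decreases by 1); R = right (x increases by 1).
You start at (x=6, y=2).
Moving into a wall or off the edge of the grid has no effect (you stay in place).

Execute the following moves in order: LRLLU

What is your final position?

Answer: Final position: (x=4, y=2)

Derivation:
Start: (x=6, y=2)
  L (left): (x=6, y=2) -> (x=5, y=2)
  R (right): (x=5, y=2) -> (x=6, y=2)
  L (left): (x=6, y=2) -> (x=5, y=2)
  L (left): (x=5, y=2) -> (x=4, y=2)
  U (up): blocked, stay at (x=4, y=2)
Final: (x=4, y=2)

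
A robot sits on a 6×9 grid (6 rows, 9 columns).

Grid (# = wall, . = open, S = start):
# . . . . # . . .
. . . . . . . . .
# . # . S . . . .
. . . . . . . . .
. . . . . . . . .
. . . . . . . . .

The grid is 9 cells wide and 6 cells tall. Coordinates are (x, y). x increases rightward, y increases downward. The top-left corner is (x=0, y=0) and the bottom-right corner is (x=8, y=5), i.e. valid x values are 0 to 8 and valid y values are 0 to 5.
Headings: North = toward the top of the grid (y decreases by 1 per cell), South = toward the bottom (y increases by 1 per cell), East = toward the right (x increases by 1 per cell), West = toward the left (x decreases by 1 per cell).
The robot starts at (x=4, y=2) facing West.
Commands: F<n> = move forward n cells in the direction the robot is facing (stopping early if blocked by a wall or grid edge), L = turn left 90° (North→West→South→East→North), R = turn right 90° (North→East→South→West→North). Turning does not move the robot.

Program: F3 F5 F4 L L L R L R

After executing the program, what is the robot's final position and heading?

Start: (x=4, y=2), facing West
  F3: move forward 1/3 (blocked), now at (x=3, y=2)
  F5: move forward 0/5 (blocked), now at (x=3, y=2)
  F4: move forward 0/4 (blocked), now at (x=3, y=2)
  L: turn left, now facing South
  L: turn left, now facing East
  L: turn left, now facing North
  R: turn right, now facing East
  L: turn left, now facing North
  R: turn right, now facing East
Final: (x=3, y=2), facing East

Answer: Final position: (x=3, y=2), facing East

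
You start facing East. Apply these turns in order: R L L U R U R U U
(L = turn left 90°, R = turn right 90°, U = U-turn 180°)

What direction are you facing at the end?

Answer: Final heading: South

Derivation:
Start: East
  R (right (90° clockwise)) -> South
  L (left (90° counter-clockwise)) -> East
  L (left (90° counter-clockwise)) -> North
  U (U-turn (180°)) -> South
  R (right (90° clockwise)) -> West
  U (U-turn (180°)) -> East
  R (right (90° clockwise)) -> South
  U (U-turn (180°)) -> North
  U (U-turn (180°)) -> South
Final: South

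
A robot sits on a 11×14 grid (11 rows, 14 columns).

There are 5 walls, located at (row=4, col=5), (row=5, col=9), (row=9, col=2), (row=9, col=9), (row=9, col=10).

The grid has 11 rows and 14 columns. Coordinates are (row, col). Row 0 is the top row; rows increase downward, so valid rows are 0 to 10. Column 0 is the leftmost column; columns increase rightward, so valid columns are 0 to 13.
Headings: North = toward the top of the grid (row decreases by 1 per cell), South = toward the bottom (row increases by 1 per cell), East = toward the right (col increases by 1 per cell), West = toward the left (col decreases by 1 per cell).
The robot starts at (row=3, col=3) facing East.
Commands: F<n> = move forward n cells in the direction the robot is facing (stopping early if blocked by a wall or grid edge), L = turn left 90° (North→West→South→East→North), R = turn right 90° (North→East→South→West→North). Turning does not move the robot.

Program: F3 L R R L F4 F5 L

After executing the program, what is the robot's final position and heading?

Answer: Final position: (row=3, col=13), facing North

Derivation:
Start: (row=3, col=3), facing East
  F3: move forward 3, now at (row=3, col=6)
  L: turn left, now facing North
  R: turn right, now facing East
  R: turn right, now facing South
  L: turn left, now facing East
  F4: move forward 4, now at (row=3, col=10)
  F5: move forward 3/5 (blocked), now at (row=3, col=13)
  L: turn left, now facing North
Final: (row=3, col=13), facing North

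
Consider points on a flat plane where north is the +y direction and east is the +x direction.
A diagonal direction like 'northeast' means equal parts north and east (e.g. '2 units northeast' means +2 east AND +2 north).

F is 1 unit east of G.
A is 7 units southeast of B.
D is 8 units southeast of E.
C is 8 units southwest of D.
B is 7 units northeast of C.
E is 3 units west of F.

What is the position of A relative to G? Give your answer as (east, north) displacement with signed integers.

Answer: A is at (east=12, north=-16) relative to G.

Derivation:
Place G at the origin (east=0, north=0).
  F is 1 unit east of G: delta (east=+1, north=+0); F at (east=1, north=0).
  E is 3 units west of F: delta (east=-3, north=+0); E at (east=-2, north=0).
  D is 8 units southeast of E: delta (east=+8, north=-8); D at (east=6, north=-8).
  C is 8 units southwest of D: delta (east=-8, north=-8); C at (east=-2, north=-16).
  B is 7 units northeast of C: delta (east=+7, north=+7); B at (east=5, north=-9).
  A is 7 units southeast of B: delta (east=+7, north=-7); A at (east=12, north=-16).
Therefore A relative to G: (east=12, north=-16).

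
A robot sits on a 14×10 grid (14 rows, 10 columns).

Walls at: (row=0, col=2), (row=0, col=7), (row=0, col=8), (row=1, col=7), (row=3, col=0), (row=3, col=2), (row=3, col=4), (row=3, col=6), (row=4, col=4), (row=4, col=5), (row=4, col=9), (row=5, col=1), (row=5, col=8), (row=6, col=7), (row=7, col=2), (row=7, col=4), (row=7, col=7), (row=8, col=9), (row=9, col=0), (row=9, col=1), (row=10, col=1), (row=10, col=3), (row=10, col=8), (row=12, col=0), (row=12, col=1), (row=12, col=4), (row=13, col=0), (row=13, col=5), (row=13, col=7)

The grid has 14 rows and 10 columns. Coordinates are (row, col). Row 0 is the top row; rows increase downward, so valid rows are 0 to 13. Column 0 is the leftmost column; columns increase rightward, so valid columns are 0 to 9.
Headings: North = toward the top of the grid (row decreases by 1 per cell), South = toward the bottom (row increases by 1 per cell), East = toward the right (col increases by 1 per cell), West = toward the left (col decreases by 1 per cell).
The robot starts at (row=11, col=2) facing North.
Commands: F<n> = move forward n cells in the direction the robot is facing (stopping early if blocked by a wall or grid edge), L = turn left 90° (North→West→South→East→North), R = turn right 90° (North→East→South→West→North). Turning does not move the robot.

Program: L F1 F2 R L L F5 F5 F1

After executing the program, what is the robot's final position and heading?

Answer: Final position: (row=11, col=0), facing South

Derivation:
Start: (row=11, col=2), facing North
  L: turn left, now facing West
  F1: move forward 1, now at (row=11, col=1)
  F2: move forward 1/2 (blocked), now at (row=11, col=0)
  R: turn right, now facing North
  L: turn left, now facing West
  L: turn left, now facing South
  F5: move forward 0/5 (blocked), now at (row=11, col=0)
  F5: move forward 0/5 (blocked), now at (row=11, col=0)
  F1: move forward 0/1 (blocked), now at (row=11, col=0)
Final: (row=11, col=0), facing South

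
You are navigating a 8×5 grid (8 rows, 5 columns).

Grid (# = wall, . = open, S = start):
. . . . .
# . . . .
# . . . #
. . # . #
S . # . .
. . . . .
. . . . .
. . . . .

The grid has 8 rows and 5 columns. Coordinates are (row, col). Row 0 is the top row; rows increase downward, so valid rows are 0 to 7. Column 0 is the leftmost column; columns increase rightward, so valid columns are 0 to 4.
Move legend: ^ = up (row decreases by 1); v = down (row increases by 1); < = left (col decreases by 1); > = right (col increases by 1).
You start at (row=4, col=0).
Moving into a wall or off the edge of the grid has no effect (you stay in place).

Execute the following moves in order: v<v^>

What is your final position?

Start: (row=4, col=0)
  v (down): (row=4, col=0) -> (row=5, col=0)
  < (left): blocked, stay at (row=5, col=0)
  v (down): (row=5, col=0) -> (row=6, col=0)
  ^ (up): (row=6, col=0) -> (row=5, col=0)
  > (right): (row=5, col=0) -> (row=5, col=1)
Final: (row=5, col=1)

Answer: Final position: (row=5, col=1)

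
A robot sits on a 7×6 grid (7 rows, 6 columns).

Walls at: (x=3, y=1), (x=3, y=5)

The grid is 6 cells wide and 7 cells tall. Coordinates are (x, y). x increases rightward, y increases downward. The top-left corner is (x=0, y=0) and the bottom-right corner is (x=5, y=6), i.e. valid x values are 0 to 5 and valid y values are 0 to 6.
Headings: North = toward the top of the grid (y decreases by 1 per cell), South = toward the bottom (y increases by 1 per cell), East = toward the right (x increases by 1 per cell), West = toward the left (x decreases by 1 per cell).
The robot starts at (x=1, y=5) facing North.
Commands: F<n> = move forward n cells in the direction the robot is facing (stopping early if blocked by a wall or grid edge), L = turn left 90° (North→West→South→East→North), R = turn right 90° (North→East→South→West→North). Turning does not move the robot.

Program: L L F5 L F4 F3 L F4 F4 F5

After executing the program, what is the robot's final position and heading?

Start: (x=1, y=5), facing North
  L: turn left, now facing West
  L: turn left, now facing South
  F5: move forward 1/5 (blocked), now at (x=1, y=6)
  L: turn left, now facing East
  F4: move forward 4, now at (x=5, y=6)
  F3: move forward 0/3 (blocked), now at (x=5, y=6)
  L: turn left, now facing North
  F4: move forward 4, now at (x=5, y=2)
  F4: move forward 2/4 (blocked), now at (x=5, y=0)
  F5: move forward 0/5 (blocked), now at (x=5, y=0)
Final: (x=5, y=0), facing North

Answer: Final position: (x=5, y=0), facing North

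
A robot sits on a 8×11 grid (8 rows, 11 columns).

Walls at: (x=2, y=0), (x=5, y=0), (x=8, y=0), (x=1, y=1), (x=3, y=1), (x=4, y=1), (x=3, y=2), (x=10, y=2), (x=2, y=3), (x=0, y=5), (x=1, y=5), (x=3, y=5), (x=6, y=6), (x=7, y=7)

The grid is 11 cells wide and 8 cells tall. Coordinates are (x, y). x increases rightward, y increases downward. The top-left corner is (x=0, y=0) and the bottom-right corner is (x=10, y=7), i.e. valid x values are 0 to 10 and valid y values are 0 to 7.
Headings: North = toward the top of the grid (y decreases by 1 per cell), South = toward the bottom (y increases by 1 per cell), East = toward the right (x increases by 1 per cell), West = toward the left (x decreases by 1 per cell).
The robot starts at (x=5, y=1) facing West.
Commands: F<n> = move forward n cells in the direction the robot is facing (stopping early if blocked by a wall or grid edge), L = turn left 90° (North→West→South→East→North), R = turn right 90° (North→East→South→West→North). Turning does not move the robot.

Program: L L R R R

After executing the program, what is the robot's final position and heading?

Answer: Final position: (x=5, y=1), facing North

Derivation:
Start: (x=5, y=1), facing West
  L: turn left, now facing South
  L: turn left, now facing East
  R: turn right, now facing South
  R: turn right, now facing West
  R: turn right, now facing North
Final: (x=5, y=1), facing North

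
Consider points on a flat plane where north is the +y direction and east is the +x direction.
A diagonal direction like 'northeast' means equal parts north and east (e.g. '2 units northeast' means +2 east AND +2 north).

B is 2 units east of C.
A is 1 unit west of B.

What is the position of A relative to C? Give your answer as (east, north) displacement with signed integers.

Place C at the origin (east=0, north=0).
  B is 2 units east of C: delta (east=+2, north=+0); B at (east=2, north=0).
  A is 1 unit west of B: delta (east=-1, north=+0); A at (east=1, north=0).
Therefore A relative to C: (east=1, north=0).

Answer: A is at (east=1, north=0) relative to C.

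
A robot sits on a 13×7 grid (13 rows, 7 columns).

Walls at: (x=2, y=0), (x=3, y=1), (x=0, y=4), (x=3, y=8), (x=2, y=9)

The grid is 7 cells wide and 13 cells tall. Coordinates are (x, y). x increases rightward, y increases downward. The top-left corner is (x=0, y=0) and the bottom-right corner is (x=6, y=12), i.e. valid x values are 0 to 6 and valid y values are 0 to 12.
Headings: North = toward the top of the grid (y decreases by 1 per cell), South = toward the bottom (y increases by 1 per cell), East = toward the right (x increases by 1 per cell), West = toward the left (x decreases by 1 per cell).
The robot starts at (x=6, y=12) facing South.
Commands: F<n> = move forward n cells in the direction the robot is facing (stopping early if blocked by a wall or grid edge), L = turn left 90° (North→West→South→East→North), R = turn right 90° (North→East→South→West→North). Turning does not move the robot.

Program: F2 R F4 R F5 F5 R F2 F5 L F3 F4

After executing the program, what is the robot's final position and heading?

Start: (x=6, y=12), facing South
  F2: move forward 0/2 (blocked), now at (x=6, y=12)
  R: turn right, now facing West
  F4: move forward 4, now at (x=2, y=12)
  R: turn right, now facing North
  F5: move forward 2/5 (blocked), now at (x=2, y=10)
  F5: move forward 0/5 (blocked), now at (x=2, y=10)
  R: turn right, now facing East
  F2: move forward 2, now at (x=4, y=10)
  F5: move forward 2/5 (blocked), now at (x=6, y=10)
  L: turn left, now facing North
  F3: move forward 3, now at (x=6, y=7)
  F4: move forward 4, now at (x=6, y=3)
Final: (x=6, y=3), facing North

Answer: Final position: (x=6, y=3), facing North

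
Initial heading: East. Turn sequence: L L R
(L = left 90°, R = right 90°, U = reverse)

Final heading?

Answer: Final heading: North

Derivation:
Start: East
  L (left (90° counter-clockwise)) -> North
  L (left (90° counter-clockwise)) -> West
  R (right (90° clockwise)) -> North
Final: North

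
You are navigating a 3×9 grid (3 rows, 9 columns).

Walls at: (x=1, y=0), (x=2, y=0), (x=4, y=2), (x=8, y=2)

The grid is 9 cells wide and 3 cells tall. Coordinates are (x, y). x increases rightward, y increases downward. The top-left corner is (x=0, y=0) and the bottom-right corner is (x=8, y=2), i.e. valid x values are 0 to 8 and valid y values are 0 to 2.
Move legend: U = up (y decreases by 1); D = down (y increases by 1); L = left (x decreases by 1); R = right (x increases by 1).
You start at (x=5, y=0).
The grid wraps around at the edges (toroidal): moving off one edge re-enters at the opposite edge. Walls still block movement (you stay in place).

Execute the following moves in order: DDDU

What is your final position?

Answer: Final position: (x=5, y=2)

Derivation:
Start: (x=5, y=0)
  D (down): (x=5, y=0) -> (x=5, y=1)
  D (down): (x=5, y=1) -> (x=5, y=2)
  D (down): (x=5, y=2) -> (x=5, y=0)
  U (up): (x=5, y=0) -> (x=5, y=2)
Final: (x=5, y=2)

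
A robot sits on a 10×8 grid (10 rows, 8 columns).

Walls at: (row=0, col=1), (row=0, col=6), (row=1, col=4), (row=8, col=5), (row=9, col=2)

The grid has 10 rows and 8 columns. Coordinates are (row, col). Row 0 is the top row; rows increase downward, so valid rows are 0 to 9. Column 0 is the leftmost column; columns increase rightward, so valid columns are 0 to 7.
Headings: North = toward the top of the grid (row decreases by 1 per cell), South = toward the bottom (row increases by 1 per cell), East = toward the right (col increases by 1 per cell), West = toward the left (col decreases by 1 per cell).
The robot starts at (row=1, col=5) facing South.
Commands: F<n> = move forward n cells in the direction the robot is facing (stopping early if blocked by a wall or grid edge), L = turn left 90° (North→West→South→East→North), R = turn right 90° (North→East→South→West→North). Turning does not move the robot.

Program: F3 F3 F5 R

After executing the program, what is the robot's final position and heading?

Start: (row=1, col=5), facing South
  F3: move forward 3, now at (row=4, col=5)
  F3: move forward 3, now at (row=7, col=5)
  F5: move forward 0/5 (blocked), now at (row=7, col=5)
  R: turn right, now facing West
Final: (row=7, col=5), facing West

Answer: Final position: (row=7, col=5), facing West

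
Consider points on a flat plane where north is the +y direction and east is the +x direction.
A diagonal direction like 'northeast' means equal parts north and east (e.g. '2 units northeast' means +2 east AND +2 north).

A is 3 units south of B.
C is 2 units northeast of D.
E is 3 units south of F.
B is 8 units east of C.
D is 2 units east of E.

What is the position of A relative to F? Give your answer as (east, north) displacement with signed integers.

Answer: A is at (east=12, north=-4) relative to F.

Derivation:
Place F at the origin (east=0, north=0).
  E is 3 units south of F: delta (east=+0, north=-3); E at (east=0, north=-3).
  D is 2 units east of E: delta (east=+2, north=+0); D at (east=2, north=-3).
  C is 2 units northeast of D: delta (east=+2, north=+2); C at (east=4, north=-1).
  B is 8 units east of C: delta (east=+8, north=+0); B at (east=12, north=-1).
  A is 3 units south of B: delta (east=+0, north=-3); A at (east=12, north=-4).
Therefore A relative to F: (east=12, north=-4).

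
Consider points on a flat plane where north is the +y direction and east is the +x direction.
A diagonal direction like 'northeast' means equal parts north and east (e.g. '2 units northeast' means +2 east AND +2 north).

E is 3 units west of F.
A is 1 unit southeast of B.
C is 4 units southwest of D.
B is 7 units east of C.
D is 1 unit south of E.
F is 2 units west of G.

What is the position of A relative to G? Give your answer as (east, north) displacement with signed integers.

Answer: A is at (east=-1, north=-6) relative to G.

Derivation:
Place G at the origin (east=0, north=0).
  F is 2 units west of G: delta (east=-2, north=+0); F at (east=-2, north=0).
  E is 3 units west of F: delta (east=-3, north=+0); E at (east=-5, north=0).
  D is 1 unit south of E: delta (east=+0, north=-1); D at (east=-5, north=-1).
  C is 4 units southwest of D: delta (east=-4, north=-4); C at (east=-9, north=-5).
  B is 7 units east of C: delta (east=+7, north=+0); B at (east=-2, north=-5).
  A is 1 unit southeast of B: delta (east=+1, north=-1); A at (east=-1, north=-6).
Therefore A relative to G: (east=-1, north=-6).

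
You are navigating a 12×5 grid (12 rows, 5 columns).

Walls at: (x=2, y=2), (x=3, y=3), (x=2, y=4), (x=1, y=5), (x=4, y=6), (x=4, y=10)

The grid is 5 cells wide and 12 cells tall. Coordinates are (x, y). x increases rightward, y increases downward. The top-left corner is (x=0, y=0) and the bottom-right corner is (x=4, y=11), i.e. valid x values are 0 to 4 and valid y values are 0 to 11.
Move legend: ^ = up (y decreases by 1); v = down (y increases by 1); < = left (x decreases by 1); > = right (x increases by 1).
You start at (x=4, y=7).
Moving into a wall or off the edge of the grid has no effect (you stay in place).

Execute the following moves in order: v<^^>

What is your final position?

Answer: Final position: (x=3, y=6)

Derivation:
Start: (x=4, y=7)
  v (down): (x=4, y=7) -> (x=4, y=8)
  < (left): (x=4, y=8) -> (x=3, y=8)
  ^ (up): (x=3, y=8) -> (x=3, y=7)
  ^ (up): (x=3, y=7) -> (x=3, y=6)
  > (right): blocked, stay at (x=3, y=6)
Final: (x=3, y=6)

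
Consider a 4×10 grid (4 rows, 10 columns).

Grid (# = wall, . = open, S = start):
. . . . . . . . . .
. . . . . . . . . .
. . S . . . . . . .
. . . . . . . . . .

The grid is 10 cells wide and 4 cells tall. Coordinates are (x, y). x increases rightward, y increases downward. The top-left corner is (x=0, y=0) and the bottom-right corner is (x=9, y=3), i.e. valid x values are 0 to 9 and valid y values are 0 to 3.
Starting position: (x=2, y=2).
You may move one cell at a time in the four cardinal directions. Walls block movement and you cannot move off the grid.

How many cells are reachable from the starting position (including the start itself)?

Answer: Reachable cells: 40

Derivation:
BFS flood-fill from (x=2, y=2):
  Distance 0: (x=2, y=2)
  Distance 1: (x=2, y=1), (x=1, y=2), (x=3, y=2), (x=2, y=3)
  Distance 2: (x=2, y=0), (x=1, y=1), (x=3, y=1), (x=0, y=2), (x=4, y=2), (x=1, y=3), (x=3, y=3)
  Distance 3: (x=1, y=0), (x=3, y=0), (x=0, y=1), (x=4, y=1), (x=5, y=2), (x=0, y=3), (x=4, y=3)
  Distance 4: (x=0, y=0), (x=4, y=0), (x=5, y=1), (x=6, y=2), (x=5, y=3)
  Distance 5: (x=5, y=0), (x=6, y=1), (x=7, y=2), (x=6, y=3)
  Distance 6: (x=6, y=0), (x=7, y=1), (x=8, y=2), (x=7, y=3)
  Distance 7: (x=7, y=0), (x=8, y=1), (x=9, y=2), (x=8, y=3)
  Distance 8: (x=8, y=0), (x=9, y=1), (x=9, y=3)
  Distance 9: (x=9, y=0)
Total reachable: 40 (grid has 40 open cells total)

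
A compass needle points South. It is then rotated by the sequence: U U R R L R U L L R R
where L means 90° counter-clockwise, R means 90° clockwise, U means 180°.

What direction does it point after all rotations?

Answer: Final heading: South

Derivation:
Start: South
  U (U-turn (180°)) -> North
  U (U-turn (180°)) -> South
  R (right (90° clockwise)) -> West
  R (right (90° clockwise)) -> North
  L (left (90° counter-clockwise)) -> West
  R (right (90° clockwise)) -> North
  U (U-turn (180°)) -> South
  L (left (90° counter-clockwise)) -> East
  L (left (90° counter-clockwise)) -> North
  R (right (90° clockwise)) -> East
  R (right (90° clockwise)) -> South
Final: South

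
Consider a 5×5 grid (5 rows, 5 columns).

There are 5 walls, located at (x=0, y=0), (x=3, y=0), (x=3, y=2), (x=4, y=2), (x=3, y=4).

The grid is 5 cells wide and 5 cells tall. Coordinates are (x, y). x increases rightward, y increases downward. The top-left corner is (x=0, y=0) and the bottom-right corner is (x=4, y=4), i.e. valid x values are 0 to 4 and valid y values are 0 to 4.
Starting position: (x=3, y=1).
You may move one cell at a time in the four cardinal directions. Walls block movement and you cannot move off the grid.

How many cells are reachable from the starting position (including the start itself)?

BFS flood-fill from (x=3, y=1):
  Distance 0: (x=3, y=1)
  Distance 1: (x=2, y=1), (x=4, y=1)
  Distance 2: (x=2, y=0), (x=4, y=0), (x=1, y=1), (x=2, y=2)
  Distance 3: (x=1, y=0), (x=0, y=1), (x=1, y=2), (x=2, y=3)
  Distance 4: (x=0, y=2), (x=1, y=3), (x=3, y=3), (x=2, y=4)
  Distance 5: (x=0, y=3), (x=4, y=3), (x=1, y=4)
  Distance 6: (x=0, y=4), (x=4, y=4)
Total reachable: 20 (grid has 20 open cells total)

Answer: Reachable cells: 20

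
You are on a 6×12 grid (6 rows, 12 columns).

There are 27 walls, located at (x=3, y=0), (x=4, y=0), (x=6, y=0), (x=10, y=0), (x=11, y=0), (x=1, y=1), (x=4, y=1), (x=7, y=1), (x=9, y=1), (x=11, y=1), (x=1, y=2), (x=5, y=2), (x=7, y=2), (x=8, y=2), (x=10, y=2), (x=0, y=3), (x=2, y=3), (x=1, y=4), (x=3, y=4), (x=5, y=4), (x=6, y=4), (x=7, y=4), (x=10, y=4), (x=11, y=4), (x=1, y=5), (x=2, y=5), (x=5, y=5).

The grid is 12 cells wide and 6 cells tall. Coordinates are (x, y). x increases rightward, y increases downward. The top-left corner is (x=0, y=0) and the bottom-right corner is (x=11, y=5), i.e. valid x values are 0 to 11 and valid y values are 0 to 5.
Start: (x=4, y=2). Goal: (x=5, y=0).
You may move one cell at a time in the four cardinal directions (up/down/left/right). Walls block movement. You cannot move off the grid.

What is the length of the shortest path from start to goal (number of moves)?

Answer: Shortest path length: 7

Derivation:
BFS from (x=4, y=2) until reaching (x=5, y=0):
  Distance 0: (x=4, y=2)
  Distance 1: (x=3, y=2), (x=4, y=3)
  Distance 2: (x=3, y=1), (x=2, y=2), (x=3, y=3), (x=5, y=3), (x=4, y=4)
  Distance 3: (x=2, y=1), (x=6, y=3), (x=4, y=5)
  Distance 4: (x=2, y=0), (x=6, y=2), (x=7, y=3), (x=3, y=5)
  Distance 5: (x=1, y=0), (x=6, y=1), (x=8, y=3)
  Distance 6: (x=0, y=0), (x=5, y=1), (x=9, y=3), (x=8, y=4)
  Distance 7: (x=5, y=0), (x=0, y=1), (x=9, y=2), (x=10, y=3), (x=9, y=4), (x=8, y=5)  <- goal reached here
One shortest path (7 moves): (x=4, y=2) -> (x=4, y=3) -> (x=5, y=3) -> (x=6, y=3) -> (x=6, y=2) -> (x=6, y=1) -> (x=5, y=1) -> (x=5, y=0)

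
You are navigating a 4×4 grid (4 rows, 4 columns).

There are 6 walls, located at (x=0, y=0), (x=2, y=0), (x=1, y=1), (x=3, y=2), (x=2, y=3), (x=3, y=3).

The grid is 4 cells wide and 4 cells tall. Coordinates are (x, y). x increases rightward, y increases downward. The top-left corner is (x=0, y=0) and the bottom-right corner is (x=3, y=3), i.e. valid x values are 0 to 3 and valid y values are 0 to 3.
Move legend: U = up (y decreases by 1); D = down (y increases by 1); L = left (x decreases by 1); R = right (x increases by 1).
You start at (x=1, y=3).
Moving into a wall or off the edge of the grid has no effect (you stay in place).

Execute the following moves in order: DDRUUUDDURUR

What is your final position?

Answer: Final position: (x=3, y=1)

Derivation:
Start: (x=1, y=3)
  D (down): blocked, stay at (x=1, y=3)
  D (down): blocked, stay at (x=1, y=3)
  R (right): blocked, stay at (x=1, y=3)
  U (up): (x=1, y=3) -> (x=1, y=2)
  U (up): blocked, stay at (x=1, y=2)
  U (up): blocked, stay at (x=1, y=2)
  D (down): (x=1, y=2) -> (x=1, y=3)
  D (down): blocked, stay at (x=1, y=3)
  U (up): (x=1, y=3) -> (x=1, y=2)
  R (right): (x=1, y=2) -> (x=2, y=2)
  U (up): (x=2, y=2) -> (x=2, y=1)
  R (right): (x=2, y=1) -> (x=3, y=1)
Final: (x=3, y=1)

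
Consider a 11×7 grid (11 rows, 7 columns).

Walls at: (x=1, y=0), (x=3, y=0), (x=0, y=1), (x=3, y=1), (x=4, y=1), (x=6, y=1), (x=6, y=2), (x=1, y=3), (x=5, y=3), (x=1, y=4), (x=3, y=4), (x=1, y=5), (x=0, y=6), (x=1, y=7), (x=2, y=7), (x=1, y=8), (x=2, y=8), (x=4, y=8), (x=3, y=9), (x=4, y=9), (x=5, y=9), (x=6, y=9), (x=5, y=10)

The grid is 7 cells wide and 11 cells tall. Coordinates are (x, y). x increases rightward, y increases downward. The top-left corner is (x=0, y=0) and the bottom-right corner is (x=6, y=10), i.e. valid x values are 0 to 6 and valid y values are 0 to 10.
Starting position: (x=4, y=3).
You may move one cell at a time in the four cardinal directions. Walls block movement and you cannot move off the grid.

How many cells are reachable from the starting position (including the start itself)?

BFS flood-fill from (x=4, y=3):
  Distance 0: (x=4, y=3)
  Distance 1: (x=4, y=2), (x=3, y=3), (x=4, y=4)
  Distance 2: (x=3, y=2), (x=5, y=2), (x=2, y=3), (x=5, y=4), (x=4, y=5)
  Distance 3: (x=5, y=1), (x=2, y=2), (x=2, y=4), (x=6, y=4), (x=3, y=5), (x=5, y=5), (x=4, y=6)
  Distance 4: (x=5, y=0), (x=2, y=1), (x=1, y=2), (x=6, y=3), (x=2, y=5), (x=6, y=5), (x=3, y=6), (x=5, y=6), (x=4, y=7)
  Distance 5: (x=2, y=0), (x=4, y=0), (x=6, y=0), (x=1, y=1), (x=0, y=2), (x=2, y=6), (x=6, y=6), (x=3, y=7), (x=5, y=7)
  Distance 6: (x=0, y=3), (x=1, y=6), (x=6, y=7), (x=3, y=8), (x=5, y=8)
  Distance 7: (x=0, y=4), (x=6, y=8)
  Distance 8: (x=0, y=5)
Total reachable: 42 (grid has 54 open cells total)

Answer: Reachable cells: 42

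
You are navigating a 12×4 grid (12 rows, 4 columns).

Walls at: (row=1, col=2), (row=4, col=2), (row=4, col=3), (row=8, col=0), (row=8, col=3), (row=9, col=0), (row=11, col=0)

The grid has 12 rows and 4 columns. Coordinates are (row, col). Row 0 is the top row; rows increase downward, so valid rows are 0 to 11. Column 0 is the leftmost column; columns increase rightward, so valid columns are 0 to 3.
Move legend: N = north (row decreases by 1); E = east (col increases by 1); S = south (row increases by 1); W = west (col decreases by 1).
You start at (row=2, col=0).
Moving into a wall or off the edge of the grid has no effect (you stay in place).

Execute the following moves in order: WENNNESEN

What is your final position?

Start: (row=2, col=0)
  W (west): blocked, stay at (row=2, col=0)
  E (east): (row=2, col=0) -> (row=2, col=1)
  N (north): (row=2, col=1) -> (row=1, col=1)
  N (north): (row=1, col=1) -> (row=0, col=1)
  N (north): blocked, stay at (row=0, col=1)
  E (east): (row=0, col=1) -> (row=0, col=2)
  S (south): blocked, stay at (row=0, col=2)
  E (east): (row=0, col=2) -> (row=0, col=3)
  N (north): blocked, stay at (row=0, col=3)
Final: (row=0, col=3)

Answer: Final position: (row=0, col=3)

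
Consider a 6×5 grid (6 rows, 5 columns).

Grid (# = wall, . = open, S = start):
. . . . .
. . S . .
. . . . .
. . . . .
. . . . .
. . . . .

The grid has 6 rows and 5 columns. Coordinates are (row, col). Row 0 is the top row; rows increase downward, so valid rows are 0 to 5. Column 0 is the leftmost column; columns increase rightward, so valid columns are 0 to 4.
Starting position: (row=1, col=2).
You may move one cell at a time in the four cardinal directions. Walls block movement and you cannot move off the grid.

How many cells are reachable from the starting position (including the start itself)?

BFS flood-fill from (row=1, col=2):
  Distance 0: (row=1, col=2)
  Distance 1: (row=0, col=2), (row=1, col=1), (row=1, col=3), (row=2, col=2)
  Distance 2: (row=0, col=1), (row=0, col=3), (row=1, col=0), (row=1, col=4), (row=2, col=1), (row=2, col=3), (row=3, col=2)
  Distance 3: (row=0, col=0), (row=0, col=4), (row=2, col=0), (row=2, col=4), (row=3, col=1), (row=3, col=3), (row=4, col=2)
  Distance 4: (row=3, col=0), (row=3, col=4), (row=4, col=1), (row=4, col=3), (row=5, col=2)
  Distance 5: (row=4, col=0), (row=4, col=4), (row=5, col=1), (row=5, col=3)
  Distance 6: (row=5, col=0), (row=5, col=4)
Total reachable: 30 (grid has 30 open cells total)

Answer: Reachable cells: 30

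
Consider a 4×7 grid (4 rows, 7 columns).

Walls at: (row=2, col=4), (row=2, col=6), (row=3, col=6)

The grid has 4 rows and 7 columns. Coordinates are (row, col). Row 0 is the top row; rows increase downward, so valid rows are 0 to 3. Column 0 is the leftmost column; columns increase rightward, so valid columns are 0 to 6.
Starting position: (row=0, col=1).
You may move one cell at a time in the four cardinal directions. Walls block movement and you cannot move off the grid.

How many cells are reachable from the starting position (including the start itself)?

BFS flood-fill from (row=0, col=1):
  Distance 0: (row=0, col=1)
  Distance 1: (row=0, col=0), (row=0, col=2), (row=1, col=1)
  Distance 2: (row=0, col=3), (row=1, col=0), (row=1, col=2), (row=2, col=1)
  Distance 3: (row=0, col=4), (row=1, col=3), (row=2, col=0), (row=2, col=2), (row=3, col=1)
  Distance 4: (row=0, col=5), (row=1, col=4), (row=2, col=3), (row=3, col=0), (row=3, col=2)
  Distance 5: (row=0, col=6), (row=1, col=5), (row=3, col=3)
  Distance 6: (row=1, col=6), (row=2, col=5), (row=3, col=4)
  Distance 7: (row=3, col=5)
Total reachable: 25 (grid has 25 open cells total)

Answer: Reachable cells: 25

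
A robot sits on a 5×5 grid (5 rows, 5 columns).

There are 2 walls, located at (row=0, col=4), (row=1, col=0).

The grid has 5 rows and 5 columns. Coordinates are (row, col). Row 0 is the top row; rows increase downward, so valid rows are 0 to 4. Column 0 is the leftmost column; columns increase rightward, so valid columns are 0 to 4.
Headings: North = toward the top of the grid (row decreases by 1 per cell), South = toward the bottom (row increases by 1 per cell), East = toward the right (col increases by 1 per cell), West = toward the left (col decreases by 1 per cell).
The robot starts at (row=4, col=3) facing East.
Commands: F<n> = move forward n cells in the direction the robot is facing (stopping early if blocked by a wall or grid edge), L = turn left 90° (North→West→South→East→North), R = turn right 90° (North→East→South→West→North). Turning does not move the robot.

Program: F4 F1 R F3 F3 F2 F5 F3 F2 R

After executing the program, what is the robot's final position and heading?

Start: (row=4, col=3), facing East
  F4: move forward 1/4 (blocked), now at (row=4, col=4)
  F1: move forward 0/1 (blocked), now at (row=4, col=4)
  R: turn right, now facing South
  F3: move forward 0/3 (blocked), now at (row=4, col=4)
  F3: move forward 0/3 (blocked), now at (row=4, col=4)
  F2: move forward 0/2 (blocked), now at (row=4, col=4)
  F5: move forward 0/5 (blocked), now at (row=4, col=4)
  F3: move forward 0/3 (blocked), now at (row=4, col=4)
  F2: move forward 0/2 (blocked), now at (row=4, col=4)
  R: turn right, now facing West
Final: (row=4, col=4), facing West

Answer: Final position: (row=4, col=4), facing West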